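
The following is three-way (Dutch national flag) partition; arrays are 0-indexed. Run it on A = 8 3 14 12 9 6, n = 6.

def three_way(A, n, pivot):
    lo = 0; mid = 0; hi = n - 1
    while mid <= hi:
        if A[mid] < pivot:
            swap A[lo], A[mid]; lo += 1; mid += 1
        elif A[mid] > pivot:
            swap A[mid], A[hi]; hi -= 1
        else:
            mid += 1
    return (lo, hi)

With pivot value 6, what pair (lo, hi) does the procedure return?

(1, 1)

pivot = 6; lo=0, mid=0, hi=5
A[mid]=8>6: swap A[0],A[5]; hi=4 → 6 3 14 12 9 8
A[mid]=6=6: mid=1
A[mid]=3<6: swap A[0],A[1]; lo=1,mid=2 → 3 6 14 12 9 8
A[mid]=14>6: swap A[2],A[4]; hi=3 → 3 6 9 12 14 8
A[mid]=9>6: swap A[2],A[3]; hi=2 → 3 6 12 9 14 8
A[mid]=12>6: swap A[2],A[2]; hi=1 → 3 6 12 9 14 8
end: lo=1, hi=1; A = 3 6 12 9 14 8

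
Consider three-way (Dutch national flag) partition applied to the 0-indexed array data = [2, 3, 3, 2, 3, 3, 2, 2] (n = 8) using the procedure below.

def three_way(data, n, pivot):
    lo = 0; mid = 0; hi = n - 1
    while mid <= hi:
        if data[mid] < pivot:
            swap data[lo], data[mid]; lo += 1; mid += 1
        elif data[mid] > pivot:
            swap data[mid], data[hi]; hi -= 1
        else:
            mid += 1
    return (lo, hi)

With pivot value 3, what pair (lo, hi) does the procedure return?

lo=0 mid=0 hi=7
2<3: swap(0,0), lo=1 mid=1 ⇒ [2, 3, 3, 2, 3, 3, 2, 2]
3=3: mid=2
3=3: mid=3
2<3: swap(1,3), lo=2 mid=4 ⇒ [2, 2, 3, 3, 3, 3, 2, 2]
3=3: mid=5
3=3: mid=6
2<3: swap(2,6), lo=3 mid=7 ⇒ [2, 2, 2, 3, 3, 3, 3, 2]
2<3: swap(3,7), lo=4 mid=8 ⇒ [2, 2, 2, 2, 3, 3, 3, 3]
done. lo=4 hi=7; data=[2, 2, 2, 2, 3, 3, 3, 3]

(4, 7)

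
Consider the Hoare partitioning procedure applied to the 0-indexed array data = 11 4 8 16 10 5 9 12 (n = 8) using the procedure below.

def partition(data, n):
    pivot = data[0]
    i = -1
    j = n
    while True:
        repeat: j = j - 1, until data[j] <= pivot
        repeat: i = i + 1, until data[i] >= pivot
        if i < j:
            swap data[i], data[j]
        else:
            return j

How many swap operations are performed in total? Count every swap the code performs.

pivot=11
j stops at 6 (9), i stops at 0 (11); swap ⇒ 9 4 8 16 10 5 11 12
j stops at 5 (5), i stops at 3 (16); swap ⇒ 9 4 8 5 10 16 11 12
j stops at 4, i stops at 5; i≥j ⇒ return 4. data=9 4 8 5 10 16 11 12

2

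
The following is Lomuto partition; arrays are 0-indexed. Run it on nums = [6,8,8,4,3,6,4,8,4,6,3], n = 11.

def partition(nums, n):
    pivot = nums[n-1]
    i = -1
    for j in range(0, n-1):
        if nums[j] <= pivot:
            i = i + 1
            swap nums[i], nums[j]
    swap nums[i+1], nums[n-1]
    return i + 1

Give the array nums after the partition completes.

[3,3,8,4,6,6,4,8,4,6,8]

pivot = nums[10] = 3; i = -1
j=0: nums[0]=6 > 3 → no swap
j=1: nums[1]=8 > 3 → no swap
j=2: nums[2]=8 > 3 → no swap
j=3: nums[3]=4 > 3 → no swap
j=4: nums[4]=3 ≤ 3 → i=0, swap nums[0],nums[4] → [3,8,8,4,6,6,4,8,4,6,3]
j=5: nums[5]=6 > 3 → no swap
j=6: nums[6]=4 > 3 → no swap
j=7: nums[7]=8 > 3 → no swap
j=8: nums[8]=4 > 3 → no swap
j=9: nums[9]=6 > 3 → no swap
final swap nums[1],nums[10] → [3,3,8,4,6,6,4,8,4,6,8]; return 1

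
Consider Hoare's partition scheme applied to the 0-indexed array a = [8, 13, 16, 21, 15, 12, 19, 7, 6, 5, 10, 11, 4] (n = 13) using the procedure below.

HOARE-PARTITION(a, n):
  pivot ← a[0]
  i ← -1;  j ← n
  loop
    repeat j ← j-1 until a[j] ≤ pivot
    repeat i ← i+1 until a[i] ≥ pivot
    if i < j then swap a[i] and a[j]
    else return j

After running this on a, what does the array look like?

pivot = a[0] = 8; i = -1, j = 13
j→12 (a[12]=4≤8), i→0 (a[0]=8≥8); i<j, swap → [4, 13, 16, 21, 15, 12, 19, 7, 6, 5, 10, 11, 8]
j→9 (a[9]=5≤8), i→1 (a[1]=13≥8); i<j, swap → [4, 5, 16, 21, 15, 12, 19, 7, 6, 13, 10, 11, 8]
j→8 (a[8]=6≤8), i→2 (a[2]=16≥8); i<j, swap → [4, 5, 6, 21, 15, 12, 19, 7, 16, 13, 10, 11, 8]
j→7 (a[7]=7≤8), i→3 (a[3]=21≥8); i<j, swap → [4, 5, 6, 7, 15, 12, 19, 21, 16, 13, 10, 11, 8]
j→3, i→4; i≥j, return j=3. a = [4, 5, 6, 7, 15, 12, 19, 21, 16, 13, 10, 11, 8]

[4, 5, 6, 7, 15, 12, 19, 21, 16, 13, 10, 11, 8]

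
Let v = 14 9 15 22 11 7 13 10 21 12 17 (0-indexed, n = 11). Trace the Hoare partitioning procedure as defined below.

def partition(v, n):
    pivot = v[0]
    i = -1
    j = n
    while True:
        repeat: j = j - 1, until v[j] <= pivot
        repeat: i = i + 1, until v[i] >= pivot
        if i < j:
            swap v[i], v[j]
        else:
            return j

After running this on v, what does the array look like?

12 9 10 13 11 7 22 15 21 14 17

pivot = v[0] = 14; i = -1, j = 11
j→9 (v[9]=12≤14), i→0 (v[0]=14≥14); i<j, swap → 12 9 15 22 11 7 13 10 21 14 17
j→7 (v[7]=10≤14), i→2 (v[2]=15≥14); i<j, swap → 12 9 10 22 11 7 13 15 21 14 17
j→6 (v[6]=13≤14), i→3 (v[3]=22≥14); i<j, swap → 12 9 10 13 11 7 22 15 21 14 17
j→5, i→6; i≥j, return j=5. v = 12 9 10 13 11 7 22 15 21 14 17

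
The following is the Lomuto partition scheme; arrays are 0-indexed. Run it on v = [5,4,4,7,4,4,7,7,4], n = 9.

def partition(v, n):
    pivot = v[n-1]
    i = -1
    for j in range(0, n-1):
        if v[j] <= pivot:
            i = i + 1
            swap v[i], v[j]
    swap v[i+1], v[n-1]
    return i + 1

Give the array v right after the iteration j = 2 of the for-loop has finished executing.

pivot=4, i=-1
j=0: 5>4, skip
j=1: 4≤4, i=0, swap(0,1) ⇒ [4,5,4,7,4,4,7,7,4]
j=2: 4≤4, i=1, swap(1,2) ⇒ [4,4,5,7,4,4,7,7,4]
(after j=2) v = [4,4,5,7,4,4,7,7,4]

[4,4,5,7,4,4,7,7,4]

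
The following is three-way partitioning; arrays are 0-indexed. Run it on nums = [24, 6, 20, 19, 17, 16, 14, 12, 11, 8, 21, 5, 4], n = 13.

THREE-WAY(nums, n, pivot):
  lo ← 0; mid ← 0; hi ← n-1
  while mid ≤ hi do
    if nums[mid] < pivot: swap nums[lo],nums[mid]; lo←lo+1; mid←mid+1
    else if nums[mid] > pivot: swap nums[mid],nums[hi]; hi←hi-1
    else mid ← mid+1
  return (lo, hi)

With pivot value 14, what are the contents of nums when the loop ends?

lo=0 mid=0 hi=12
24>14: swap(0,12), hi=11 ⇒ [4, 6, 20, 19, 17, 16, 14, 12, 11, 8, 21, 5, 24]
4<14: swap(0,0), lo=1 mid=1 ⇒ [4, 6, 20, 19, 17, 16, 14, 12, 11, 8, 21, 5, 24]
6<14: swap(1,1), lo=2 mid=2 ⇒ [4, 6, 20, 19, 17, 16, 14, 12, 11, 8, 21, 5, 24]
20>14: swap(2,11), hi=10 ⇒ [4, 6, 5, 19, 17, 16, 14, 12, 11, 8, 21, 20, 24]
5<14: swap(2,2), lo=3 mid=3 ⇒ [4, 6, 5, 19, 17, 16, 14, 12, 11, 8, 21, 20, 24]
19>14: swap(3,10), hi=9 ⇒ [4, 6, 5, 21, 17, 16, 14, 12, 11, 8, 19, 20, 24]
21>14: swap(3,9), hi=8 ⇒ [4, 6, 5, 8, 17, 16, 14, 12, 11, 21, 19, 20, 24]
8<14: swap(3,3), lo=4 mid=4 ⇒ [4, 6, 5, 8, 17, 16, 14, 12, 11, 21, 19, 20, 24]
17>14: swap(4,8), hi=7 ⇒ [4, 6, 5, 8, 11, 16, 14, 12, 17, 21, 19, 20, 24]
11<14: swap(4,4), lo=5 mid=5 ⇒ [4, 6, 5, 8, 11, 16, 14, 12, 17, 21, 19, 20, 24]
16>14: swap(5,7), hi=6 ⇒ [4, 6, 5, 8, 11, 12, 14, 16, 17, 21, 19, 20, 24]
12<14: swap(5,5), lo=6 mid=6 ⇒ [4, 6, 5, 8, 11, 12, 14, 16, 17, 21, 19, 20, 24]
14=14: mid=7
done. lo=6 hi=6; nums=[4, 6, 5, 8, 11, 12, 14, 16, 17, 21, 19, 20, 24]

[4, 6, 5, 8, 11, 12, 14, 16, 17, 21, 19, 20, 24]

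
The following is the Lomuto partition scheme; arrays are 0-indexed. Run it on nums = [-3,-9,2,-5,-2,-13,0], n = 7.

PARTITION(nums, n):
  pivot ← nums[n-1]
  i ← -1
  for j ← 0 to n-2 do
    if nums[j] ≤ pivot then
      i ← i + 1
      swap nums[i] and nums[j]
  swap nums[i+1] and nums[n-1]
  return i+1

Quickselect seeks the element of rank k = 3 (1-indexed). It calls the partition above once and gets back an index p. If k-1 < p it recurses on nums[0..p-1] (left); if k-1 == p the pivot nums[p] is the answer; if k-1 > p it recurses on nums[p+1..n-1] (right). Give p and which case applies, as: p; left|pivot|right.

5; left

pivot = nums[6] = 0; i = -1
j=0: nums[0]=-3 ≤ 0 → i=0, swap nums[0],nums[0] (no change) → [-3,-9,2,-5,-2,-13,0]
j=1: nums[1]=-9 ≤ 0 → i=1, swap nums[1],nums[1] (no change) → [-3,-9,2,-5,-2,-13,0]
j=2: nums[2]=2 > 0 → no swap
j=3: nums[3]=-5 ≤ 0 → i=2, swap nums[2],nums[3] → [-3,-9,-5,2,-2,-13,0]
j=4: nums[4]=-2 ≤ 0 → i=3, swap nums[3],nums[4] → [-3,-9,-5,-2,2,-13,0]
j=5: nums[5]=-13 ≤ 0 → i=4, swap nums[4],nums[5] → [-3,-9,-5,-2,-13,2,0]
final swap nums[5],nums[6] → [-3,-9,-5,-2,-13,0,2]; return 5
p = 5; k-1 = 2 < 5 ⇒ left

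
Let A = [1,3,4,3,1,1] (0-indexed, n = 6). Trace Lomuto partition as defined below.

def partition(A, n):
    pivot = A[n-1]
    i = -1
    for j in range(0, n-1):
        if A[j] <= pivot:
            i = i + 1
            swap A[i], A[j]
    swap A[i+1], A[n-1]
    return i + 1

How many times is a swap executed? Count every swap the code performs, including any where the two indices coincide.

pivot = A[5] = 1; i = -1
j=0: A[0]=1 ≤ 1 → i=0, swap A[0],A[0] (no change) → [1,3,4,3,1,1]
j=1: A[1]=3 > 1 → no swap
j=2: A[2]=4 > 1 → no swap
j=3: A[3]=3 > 1 → no swap
j=4: A[4]=1 ≤ 1 → i=1, swap A[1],A[4] → [1,1,4,3,3,1]
final swap A[2],A[5] → [1,1,1,3,3,4]; return 2

3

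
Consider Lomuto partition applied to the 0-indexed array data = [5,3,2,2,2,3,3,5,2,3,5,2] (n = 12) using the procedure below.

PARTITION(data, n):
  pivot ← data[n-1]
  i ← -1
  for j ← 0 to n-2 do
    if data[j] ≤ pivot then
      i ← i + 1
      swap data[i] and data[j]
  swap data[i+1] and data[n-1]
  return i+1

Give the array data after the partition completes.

[2,2,2,2,2,3,3,5,3,3,5,5]

pivot = data[11] = 2; i = -1
j=0: data[0]=5 > 2 → no swap
j=1: data[1]=3 > 2 → no swap
j=2: data[2]=2 ≤ 2 → i=0, swap data[0],data[2] → [2,3,5,2,2,3,3,5,2,3,5,2]
j=3: data[3]=2 ≤ 2 → i=1, swap data[1],data[3] → [2,2,5,3,2,3,3,5,2,3,5,2]
j=4: data[4]=2 ≤ 2 → i=2, swap data[2],data[4] → [2,2,2,3,5,3,3,5,2,3,5,2]
j=5: data[5]=3 > 2 → no swap
j=6: data[6]=3 > 2 → no swap
j=7: data[7]=5 > 2 → no swap
j=8: data[8]=2 ≤ 2 → i=3, swap data[3],data[8] → [2,2,2,2,5,3,3,5,3,3,5,2]
j=9: data[9]=3 > 2 → no swap
j=10: data[10]=5 > 2 → no swap
final swap data[4],data[11] → [2,2,2,2,2,3,3,5,3,3,5,5]; return 4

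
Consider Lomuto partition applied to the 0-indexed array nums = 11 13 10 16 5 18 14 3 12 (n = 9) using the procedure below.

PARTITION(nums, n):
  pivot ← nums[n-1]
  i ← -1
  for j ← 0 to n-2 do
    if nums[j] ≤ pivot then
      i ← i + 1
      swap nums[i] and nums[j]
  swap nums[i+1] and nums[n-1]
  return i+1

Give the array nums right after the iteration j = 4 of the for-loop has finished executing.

pivot = nums[8] = 12; i = -1
j=0: nums[0]=11 ≤ 12 → i=0, swap nums[0],nums[0] (no change) → 11 13 10 16 5 18 14 3 12
j=1: nums[1]=13 > 12 → no swap
j=2: nums[2]=10 ≤ 12 → i=1, swap nums[1],nums[2] → 11 10 13 16 5 18 14 3 12
j=3: nums[3]=16 > 12 → no swap
j=4: nums[4]=5 ≤ 12 → i=2, swap nums[2],nums[4] → 11 10 5 16 13 18 14 3 12
(after j=4) nums = 11 10 5 16 13 18 14 3 12

11 10 5 16 13 18 14 3 12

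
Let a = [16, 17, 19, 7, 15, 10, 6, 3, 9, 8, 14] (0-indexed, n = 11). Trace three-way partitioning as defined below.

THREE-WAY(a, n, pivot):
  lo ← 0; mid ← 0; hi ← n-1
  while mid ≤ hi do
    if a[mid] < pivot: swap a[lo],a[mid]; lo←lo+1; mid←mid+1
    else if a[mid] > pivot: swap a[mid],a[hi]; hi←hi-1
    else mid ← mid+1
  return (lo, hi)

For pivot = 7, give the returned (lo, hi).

(2, 2)

lo=0 mid=0 hi=10
16>7: swap(0,10), hi=9 ⇒ [14, 17, 19, 7, 15, 10, 6, 3, 9, 8, 16]
14>7: swap(0,9), hi=8 ⇒ [8, 17, 19, 7, 15, 10, 6, 3, 9, 14, 16]
8>7: swap(0,8), hi=7 ⇒ [9, 17, 19, 7, 15, 10, 6, 3, 8, 14, 16]
9>7: swap(0,7), hi=6 ⇒ [3, 17, 19, 7, 15, 10, 6, 9, 8, 14, 16]
3<7: swap(0,0), lo=1 mid=1 ⇒ [3, 17, 19, 7, 15, 10, 6, 9, 8, 14, 16]
17>7: swap(1,6), hi=5 ⇒ [3, 6, 19, 7, 15, 10, 17, 9, 8, 14, 16]
6<7: swap(1,1), lo=2 mid=2 ⇒ [3, 6, 19, 7, 15, 10, 17, 9, 8, 14, 16]
19>7: swap(2,5), hi=4 ⇒ [3, 6, 10, 7, 15, 19, 17, 9, 8, 14, 16]
10>7: swap(2,4), hi=3 ⇒ [3, 6, 15, 7, 10, 19, 17, 9, 8, 14, 16]
15>7: swap(2,3), hi=2 ⇒ [3, 6, 7, 15, 10, 19, 17, 9, 8, 14, 16]
7=7: mid=3
done. lo=2 hi=2; a=[3, 6, 7, 15, 10, 19, 17, 9, 8, 14, 16]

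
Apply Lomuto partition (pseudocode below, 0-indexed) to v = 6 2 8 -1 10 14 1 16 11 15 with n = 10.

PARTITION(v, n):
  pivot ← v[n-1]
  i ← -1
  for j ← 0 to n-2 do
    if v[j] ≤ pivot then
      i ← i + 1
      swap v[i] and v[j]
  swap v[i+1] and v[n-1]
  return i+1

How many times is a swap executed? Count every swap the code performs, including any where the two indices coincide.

pivot=15, i=-1
j=0: 6≤15, i=0, swap(0,0) ⇒ 6 2 8 -1 10 14 1 16 11 15
j=1: 2≤15, i=1, swap(1,1) ⇒ 6 2 8 -1 10 14 1 16 11 15
j=2: 8≤15, i=2, swap(2,2) ⇒ 6 2 8 -1 10 14 1 16 11 15
j=3: -1≤15, i=3, swap(3,3) ⇒ 6 2 8 -1 10 14 1 16 11 15
j=4: 10≤15, i=4, swap(4,4) ⇒ 6 2 8 -1 10 14 1 16 11 15
j=5: 14≤15, i=5, swap(5,5) ⇒ 6 2 8 -1 10 14 1 16 11 15
j=6: 1≤15, i=6, swap(6,6) ⇒ 6 2 8 -1 10 14 1 16 11 15
j=7: 16>15, skip
j=8: 11≤15, i=7, swap(7,8) ⇒ 6 2 8 -1 10 14 1 11 16 15
swap(8,9) ⇒ 6 2 8 -1 10 14 1 11 15 16; return 8

9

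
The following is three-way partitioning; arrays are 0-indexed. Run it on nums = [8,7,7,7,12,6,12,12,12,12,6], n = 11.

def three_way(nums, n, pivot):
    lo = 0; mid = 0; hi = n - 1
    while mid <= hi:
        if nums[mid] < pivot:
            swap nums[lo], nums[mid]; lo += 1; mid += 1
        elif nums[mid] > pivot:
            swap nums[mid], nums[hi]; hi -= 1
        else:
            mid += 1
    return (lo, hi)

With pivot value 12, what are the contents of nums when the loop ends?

lo=0 mid=0 hi=10
8<12: swap(0,0), lo=1 mid=1 ⇒ [8,7,7,7,12,6,12,12,12,12,6]
7<12: swap(1,1), lo=2 mid=2 ⇒ [8,7,7,7,12,6,12,12,12,12,6]
7<12: swap(2,2), lo=3 mid=3 ⇒ [8,7,7,7,12,6,12,12,12,12,6]
7<12: swap(3,3), lo=4 mid=4 ⇒ [8,7,7,7,12,6,12,12,12,12,6]
12=12: mid=5
6<12: swap(4,5), lo=5 mid=6 ⇒ [8,7,7,7,6,12,12,12,12,12,6]
12=12: mid=7
12=12: mid=8
12=12: mid=9
12=12: mid=10
6<12: swap(5,10), lo=6 mid=11 ⇒ [8,7,7,7,6,6,12,12,12,12,12]
done. lo=6 hi=10; nums=[8,7,7,7,6,6,12,12,12,12,12]

[8,7,7,7,6,6,12,12,12,12,12]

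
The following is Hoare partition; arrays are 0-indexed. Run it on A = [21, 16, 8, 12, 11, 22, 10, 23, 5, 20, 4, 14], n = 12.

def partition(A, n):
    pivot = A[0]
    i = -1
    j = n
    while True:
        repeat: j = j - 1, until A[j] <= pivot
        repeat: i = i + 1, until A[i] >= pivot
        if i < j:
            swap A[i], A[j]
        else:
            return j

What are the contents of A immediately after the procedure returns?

pivot = A[0] = 21; i = -1, j = 12
j→11 (A[11]=14≤21), i→0 (A[0]=21≥21); i<j, swap → [14, 16, 8, 12, 11, 22, 10, 23, 5, 20, 4, 21]
j→10 (A[10]=4≤21), i→5 (A[5]=22≥21); i<j, swap → [14, 16, 8, 12, 11, 4, 10, 23, 5, 20, 22, 21]
j→9 (A[9]=20≤21), i→7 (A[7]=23≥21); i<j, swap → [14, 16, 8, 12, 11, 4, 10, 20, 5, 23, 22, 21]
j→8, i→9; i≥j, return j=8. A = [14, 16, 8, 12, 11, 4, 10, 20, 5, 23, 22, 21]

[14, 16, 8, 12, 11, 4, 10, 20, 5, 23, 22, 21]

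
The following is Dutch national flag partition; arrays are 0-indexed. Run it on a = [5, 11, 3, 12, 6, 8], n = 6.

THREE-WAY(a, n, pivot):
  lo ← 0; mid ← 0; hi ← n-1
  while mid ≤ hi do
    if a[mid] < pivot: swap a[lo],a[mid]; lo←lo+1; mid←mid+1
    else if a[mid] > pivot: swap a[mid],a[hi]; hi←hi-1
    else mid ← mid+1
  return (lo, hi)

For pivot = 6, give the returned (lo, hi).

(2, 2)

pivot = 6; lo=0, mid=0, hi=5
a[mid]=5<6: swap a[0],a[0]; lo=1,mid=1 → [5, 11, 3, 12, 6, 8]
a[mid]=11>6: swap a[1],a[5]; hi=4 → [5, 8, 3, 12, 6, 11]
a[mid]=8>6: swap a[1],a[4]; hi=3 → [5, 6, 3, 12, 8, 11]
a[mid]=6=6: mid=2
a[mid]=3<6: swap a[1],a[2]; lo=2,mid=3 → [5, 3, 6, 12, 8, 11]
a[mid]=12>6: swap a[3],a[3]; hi=2 → [5, 3, 6, 12, 8, 11]
end: lo=2, hi=2; a = [5, 3, 6, 12, 8, 11]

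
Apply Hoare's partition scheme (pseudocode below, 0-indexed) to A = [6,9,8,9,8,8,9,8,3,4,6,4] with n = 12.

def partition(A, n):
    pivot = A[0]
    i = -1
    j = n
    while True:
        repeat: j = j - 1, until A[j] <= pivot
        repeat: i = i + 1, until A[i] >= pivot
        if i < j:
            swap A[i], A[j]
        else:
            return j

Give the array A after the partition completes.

pivot = A[0] = 6; i = -1, j = 12
j→11 (A[11]=4≤6), i→0 (A[0]=6≥6); i<j, swap → [4,9,8,9,8,8,9,8,3,4,6,6]
j→10 (A[10]=6≤6), i→1 (A[1]=9≥6); i<j, swap → [4,6,8,9,8,8,9,8,3,4,9,6]
j→9 (A[9]=4≤6), i→2 (A[2]=8≥6); i<j, swap → [4,6,4,9,8,8,9,8,3,8,9,6]
j→8 (A[8]=3≤6), i→3 (A[3]=9≥6); i<j, swap → [4,6,4,3,8,8,9,8,9,8,9,6]
j→3, i→4; i≥j, return j=3. A = [4,6,4,3,8,8,9,8,9,8,9,6]

[4,6,4,3,8,8,9,8,9,8,9,6]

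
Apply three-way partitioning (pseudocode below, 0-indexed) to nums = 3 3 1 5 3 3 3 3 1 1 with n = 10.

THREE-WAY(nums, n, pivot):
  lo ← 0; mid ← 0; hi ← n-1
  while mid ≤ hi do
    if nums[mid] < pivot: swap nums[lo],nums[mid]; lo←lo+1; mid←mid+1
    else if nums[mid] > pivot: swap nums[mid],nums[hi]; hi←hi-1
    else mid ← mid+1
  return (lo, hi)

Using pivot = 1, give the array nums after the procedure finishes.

1 1 1 3 3 3 3 5 3 3

pivot = 1; lo=0, mid=0, hi=9
nums[mid]=3>1: swap nums[0],nums[9]; hi=8 → 1 3 1 5 3 3 3 3 1 3
nums[mid]=1=1: mid=1
nums[mid]=3>1: swap nums[1],nums[8]; hi=7 → 1 1 1 5 3 3 3 3 3 3
nums[mid]=1=1: mid=2
nums[mid]=1=1: mid=3
nums[mid]=5>1: swap nums[3],nums[7]; hi=6 → 1 1 1 3 3 3 3 5 3 3
nums[mid]=3>1: swap nums[3],nums[6]; hi=5 → 1 1 1 3 3 3 3 5 3 3
nums[mid]=3>1: swap nums[3],nums[5]; hi=4 → 1 1 1 3 3 3 3 5 3 3
nums[mid]=3>1: swap nums[3],nums[4]; hi=3 → 1 1 1 3 3 3 3 5 3 3
nums[mid]=3>1: swap nums[3],nums[3]; hi=2 → 1 1 1 3 3 3 3 5 3 3
end: lo=0, hi=2; nums = 1 1 1 3 3 3 3 5 3 3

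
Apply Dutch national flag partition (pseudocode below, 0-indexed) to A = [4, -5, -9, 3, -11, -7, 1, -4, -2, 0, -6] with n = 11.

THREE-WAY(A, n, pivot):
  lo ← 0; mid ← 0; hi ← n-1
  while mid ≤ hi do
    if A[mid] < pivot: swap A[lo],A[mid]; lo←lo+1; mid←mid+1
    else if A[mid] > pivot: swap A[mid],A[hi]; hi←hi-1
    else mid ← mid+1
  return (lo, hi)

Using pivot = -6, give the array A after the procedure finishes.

pivot = -6; lo=0, mid=0, hi=10
A[mid]=4>-6: swap A[0],A[10]; hi=9 → [-6, -5, -9, 3, -11, -7, 1, -4, -2, 0, 4]
A[mid]=-6=-6: mid=1
A[mid]=-5>-6: swap A[1],A[9]; hi=8 → [-6, 0, -9, 3, -11, -7, 1, -4, -2, -5, 4]
A[mid]=0>-6: swap A[1],A[8]; hi=7 → [-6, -2, -9, 3, -11, -7, 1, -4, 0, -5, 4]
A[mid]=-2>-6: swap A[1],A[7]; hi=6 → [-6, -4, -9, 3, -11, -7, 1, -2, 0, -5, 4]
A[mid]=-4>-6: swap A[1],A[6]; hi=5 → [-6, 1, -9, 3, -11, -7, -4, -2, 0, -5, 4]
A[mid]=1>-6: swap A[1],A[5]; hi=4 → [-6, -7, -9, 3, -11, 1, -4, -2, 0, -5, 4]
A[mid]=-7<-6: swap A[0],A[1]; lo=1,mid=2 → [-7, -6, -9, 3, -11, 1, -4, -2, 0, -5, 4]
A[mid]=-9<-6: swap A[1],A[2]; lo=2,mid=3 → [-7, -9, -6, 3, -11, 1, -4, -2, 0, -5, 4]
A[mid]=3>-6: swap A[3],A[4]; hi=3 → [-7, -9, -6, -11, 3, 1, -4, -2, 0, -5, 4]
A[mid]=-11<-6: swap A[2],A[3]; lo=3,mid=4 → [-7, -9, -11, -6, 3, 1, -4, -2, 0, -5, 4]
end: lo=3, hi=3; A = [-7, -9, -11, -6, 3, 1, -4, -2, 0, -5, 4]

[-7, -9, -11, -6, 3, 1, -4, -2, 0, -5, 4]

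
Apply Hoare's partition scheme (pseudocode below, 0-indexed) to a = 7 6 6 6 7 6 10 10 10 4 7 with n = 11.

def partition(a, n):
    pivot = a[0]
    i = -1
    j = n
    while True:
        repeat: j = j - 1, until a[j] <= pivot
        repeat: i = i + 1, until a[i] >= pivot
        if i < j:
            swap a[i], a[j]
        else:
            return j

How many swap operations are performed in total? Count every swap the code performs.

pivot = a[0] = 7; i = -1, j = 11
j→10 (a[10]=7≤7), i→0 (a[0]=7≥7); i<j, swap → 7 6 6 6 7 6 10 10 10 4 7
j→9 (a[9]=4≤7), i→4 (a[4]=7≥7); i<j, swap → 7 6 6 6 4 6 10 10 10 7 7
j→5, i→6; i≥j, return j=5. a = 7 6 6 6 4 6 10 10 10 7 7

2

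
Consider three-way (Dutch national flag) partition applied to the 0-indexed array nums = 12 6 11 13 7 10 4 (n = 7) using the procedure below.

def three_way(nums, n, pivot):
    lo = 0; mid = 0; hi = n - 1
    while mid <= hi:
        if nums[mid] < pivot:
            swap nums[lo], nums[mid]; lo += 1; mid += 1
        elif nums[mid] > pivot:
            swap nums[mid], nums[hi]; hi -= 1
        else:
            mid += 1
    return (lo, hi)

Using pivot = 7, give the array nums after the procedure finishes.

lo=0 mid=0 hi=6
12>7: swap(0,6), hi=5 ⇒ 4 6 11 13 7 10 12
4<7: swap(0,0), lo=1 mid=1 ⇒ 4 6 11 13 7 10 12
6<7: swap(1,1), lo=2 mid=2 ⇒ 4 6 11 13 7 10 12
11>7: swap(2,5), hi=4 ⇒ 4 6 10 13 7 11 12
10>7: swap(2,4), hi=3 ⇒ 4 6 7 13 10 11 12
7=7: mid=3
13>7: swap(3,3), hi=2 ⇒ 4 6 7 13 10 11 12
done. lo=2 hi=2; nums=4 6 7 13 10 11 12

4 6 7 13 10 11 12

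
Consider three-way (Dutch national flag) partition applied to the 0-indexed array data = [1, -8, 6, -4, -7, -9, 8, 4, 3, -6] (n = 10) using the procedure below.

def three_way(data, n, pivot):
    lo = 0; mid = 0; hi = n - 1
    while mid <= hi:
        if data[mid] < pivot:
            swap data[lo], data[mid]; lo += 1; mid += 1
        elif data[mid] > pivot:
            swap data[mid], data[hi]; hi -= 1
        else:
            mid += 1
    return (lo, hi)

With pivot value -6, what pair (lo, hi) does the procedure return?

lo=0 mid=0 hi=9
1>-6: swap(0,9), hi=8 ⇒ [-6, -8, 6, -4, -7, -9, 8, 4, 3, 1]
-6=-6: mid=1
-8<-6: swap(0,1), lo=1 mid=2 ⇒ [-8, -6, 6, -4, -7, -9, 8, 4, 3, 1]
6>-6: swap(2,8), hi=7 ⇒ [-8, -6, 3, -4, -7, -9, 8, 4, 6, 1]
3>-6: swap(2,7), hi=6 ⇒ [-8, -6, 4, -4, -7, -9, 8, 3, 6, 1]
4>-6: swap(2,6), hi=5 ⇒ [-8, -6, 8, -4, -7, -9, 4, 3, 6, 1]
8>-6: swap(2,5), hi=4 ⇒ [-8, -6, -9, -4, -7, 8, 4, 3, 6, 1]
-9<-6: swap(1,2), lo=2 mid=3 ⇒ [-8, -9, -6, -4, -7, 8, 4, 3, 6, 1]
-4>-6: swap(3,4), hi=3 ⇒ [-8, -9, -6, -7, -4, 8, 4, 3, 6, 1]
-7<-6: swap(2,3), lo=3 mid=4 ⇒ [-8, -9, -7, -6, -4, 8, 4, 3, 6, 1]
done. lo=3 hi=3; data=[-8, -9, -7, -6, -4, 8, 4, 3, 6, 1]

(3, 3)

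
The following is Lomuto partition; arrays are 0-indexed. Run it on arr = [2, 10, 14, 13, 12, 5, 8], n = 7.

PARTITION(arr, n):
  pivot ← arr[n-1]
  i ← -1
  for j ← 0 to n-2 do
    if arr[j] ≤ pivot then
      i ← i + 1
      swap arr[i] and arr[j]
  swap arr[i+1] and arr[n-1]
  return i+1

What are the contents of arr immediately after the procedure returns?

pivot=8, i=-1
j=0: 2≤8, i=0, swap(0,0) ⇒ [2, 10, 14, 13, 12, 5, 8]
j=1: 10>8, skip
j=2: 14>8, skip
j=3: 13>8, skip
j=4: 12>8, skip
j=5: 5≤8, i=1, swap(1,5) ⇒ [2, 5, 14, 13, 12, 10, 8]
swap(2,6) ⇒ [2, 5, 8, 13, 12, 10, 14]; return 2

[2, 5, 8, 13, 12, 10, 14]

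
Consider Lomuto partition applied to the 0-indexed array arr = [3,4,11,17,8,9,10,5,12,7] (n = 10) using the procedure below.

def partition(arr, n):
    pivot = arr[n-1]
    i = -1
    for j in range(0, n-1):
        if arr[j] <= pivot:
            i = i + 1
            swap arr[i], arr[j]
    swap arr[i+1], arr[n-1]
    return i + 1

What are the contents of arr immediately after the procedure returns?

pivot=7, i=-1
j=0: 3≤7, i=0, swap(0,0) ⇒ [3,4,11,17,8,9,10,5,12,7]
j=1: 4≤7, i=1, swap(1,1) ⇒ [3,4,11,17,8,9,10,5,12,7]
j=2: 11>7, skip
j=3: 17>7, skip
j=4: 8>7, skip
j=5: 9>7, skip
j=6: 10>7, skip
j=7: 5≤7, i=2, swap(2,7) ⇒ [3,4,5,17,8,9,10,11,12,7]
j=8: 12>7, skip
swap(3,9) ⇒ [3,4,5,7,8,9,10,11,12,17]; return 3

[3,4,5,7,8,9,10,11,12,17]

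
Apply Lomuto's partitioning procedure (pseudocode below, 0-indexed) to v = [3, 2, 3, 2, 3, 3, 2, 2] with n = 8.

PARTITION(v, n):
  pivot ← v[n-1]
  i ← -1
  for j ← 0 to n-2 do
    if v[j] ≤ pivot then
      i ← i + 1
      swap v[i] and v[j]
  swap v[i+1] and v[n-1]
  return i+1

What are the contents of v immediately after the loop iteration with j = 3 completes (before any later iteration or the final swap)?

pivot = v[7] = 2; i = -1
j=0: v[0]=3 > 2 → no swap
j=1: v[1]=2 ≤ 2 → i=0, swap v[0],v[1] → [2, 3, 3, 2, 3, 3, 2, 2]
j=2: v[2]=3 > 2 → no swap
j=3: v[3]=2 ≤ 2 → i=1, swap v[1],v[3] → [2, 2, 3, 3, 3, 3, 2, 2]
(after j=3) v = [2, 2, 3, 3, 3, 3, 2, 2]

[2, 2, 3, 3, 3, 3, 2, 2]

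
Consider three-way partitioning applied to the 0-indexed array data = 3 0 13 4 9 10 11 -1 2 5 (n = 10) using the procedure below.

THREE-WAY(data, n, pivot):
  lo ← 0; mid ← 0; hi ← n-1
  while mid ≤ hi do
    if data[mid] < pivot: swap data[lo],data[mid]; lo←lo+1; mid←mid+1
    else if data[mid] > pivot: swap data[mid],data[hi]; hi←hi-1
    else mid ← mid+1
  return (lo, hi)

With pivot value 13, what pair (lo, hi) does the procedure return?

lo=0 mid=0 hi=9
3<13: swap(0,0), lo=1 mid=1 ⇒ 3 0 13 4 9 10 11 -1 2 5
0<13: swap(1,1), lo=2 mid=2 ⇒ 3 0 13 4 9 10 11 -1 2 5
13=13: mid=3
4<13: swap(2,3), lo=3 mid=4 ⇒ 3 0 4 13 9 10 11 -1 2 5
9<13: swap(3,4), lo=4 mid=5 ⇒ 3 0 4 9 13 10 11 -1 2 5
10<13: swap(4,5), lo=5 mid=6 ⇒ 3 0 4 9 10 13 11 -1 2 5
11<13: swap(5,6), lo=6 mid=7 ⇒ 3 0 4 9 10 11 13 -1 2 5
-1<13: swap(6,7), lo=7 mid=8 ⇒ 3 0 4 9 10 11 -1 13 2 5
2<13: swap(7,8), lo=8 mid=9 ⇒ 3 0 4 9 10 11 -1 2 13 5
5<13: swap(8,9), lo=9 mid=10 ⇒ 3 0 4 9 10 11 -1 2 5 13
done. lo=9 hi=9; data=3 0 4 9 10 11 -1 2 5 13

(9, 9)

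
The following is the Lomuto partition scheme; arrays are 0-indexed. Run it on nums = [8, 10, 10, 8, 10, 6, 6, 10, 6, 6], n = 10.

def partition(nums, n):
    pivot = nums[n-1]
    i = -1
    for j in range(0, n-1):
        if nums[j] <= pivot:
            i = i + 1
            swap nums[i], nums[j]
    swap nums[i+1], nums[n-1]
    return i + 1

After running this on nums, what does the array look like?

pivot=6, i=-1
j=0: 8>6, skip
j=1: 10>6, skip
j=2: 10>6, skip
j=3: 8>6, skip
j=4: 10>6, skip
j=5: 6≤6, i=0, swap(0,5) ⇒ [6, 10, 10, 8, 10, 8, 6, 10, 6, 6]
j=6: 6≤6, i=1, swap(1,6) ⇒ [6, 6, 10, 8, 10, 8, 10, 10, 6, 6]
j=7: 10>6, skip
j=8: 6≤6, i=2, swap(2,8) ⇒ [6, 6, 6, 8, 10, 8, 10, 10, 10, 6]
swap(3,9) ⇒ [6, 6, 6, 6, 10, 8, 10, 10, 10, 8]; return 3

[6, 6, 6, 6, 10, 8, 10, 10, 10, 8]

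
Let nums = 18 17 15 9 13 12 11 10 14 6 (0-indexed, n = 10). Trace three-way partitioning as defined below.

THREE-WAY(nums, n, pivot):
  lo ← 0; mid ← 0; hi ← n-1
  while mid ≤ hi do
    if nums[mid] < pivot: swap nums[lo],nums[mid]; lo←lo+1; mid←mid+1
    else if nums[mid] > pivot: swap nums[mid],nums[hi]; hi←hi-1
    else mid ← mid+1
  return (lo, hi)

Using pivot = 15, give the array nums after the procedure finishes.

6 14 9 13 12 11 10 15 17 18

pivot = 15; lo=0, mid=0, hi=9
nums[mid]=18>15: swap nums[0],nums[9]; hi=8 → 6 17 15 9 13 12 11 10 14 18
nums[mid]=6<15: swap nums[0],nums[0]; lo=1,mid=1 → 6 17 15 9 13 12 11 10 14 18
nums[mid]=17>15: swap nums[1],nums[8]; hi=7 → 6 14 15 9 13 12 11 10 17 18
nums[mid]=14<15: swap nums[1],nums[1]; lo=2,mid=2 → 6 14 15 9 13 12 11 10 17 18
nums[mid]=15=15: mid=3
nums[mid]=9<15: swap nums[2],nums[3]; lo=3,mid=4 → 6 14 9 15 13 12 11 10 17 18
nums[mid]=13<15: swap nums[3],nums[4]; lo=4,mid=5 → 6 14 9 13 15 12 11 10 17 18
nums[mid]=12<15: swap nums[4],nums[5]; lo=5,mid=6 → 6 14 9 13 12 15 11 10 17 18
nums[mid]=11<15: swap nums[5],nums[6]; lo=6,mid=7 → 6 14 9 13 12 11 15 10 17 18
nums[mid]=10<15: swap nums[6],nums[7]; lo=7,mid=8 → 6 14 9 13 12 11 10 15 17 18
end: lo=7, hi=7; nums = 6 14 9 13 12 11 10 15 17 18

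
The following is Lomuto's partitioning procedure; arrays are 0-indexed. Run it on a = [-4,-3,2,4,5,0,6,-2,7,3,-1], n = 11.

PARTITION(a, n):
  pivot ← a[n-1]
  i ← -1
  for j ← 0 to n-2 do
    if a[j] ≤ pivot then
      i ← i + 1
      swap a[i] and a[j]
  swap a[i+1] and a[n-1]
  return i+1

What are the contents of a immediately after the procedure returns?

pivot = a[10] = -1; i = -1
j=0: a[0]=-4 ≤ -1 → i=0, swap a[0],a[0] (no change) → [-4,-3,2,4,5,0,6,-2,7,3,-1]
j=1: a[1]=-3 ≤ -1 → i=1, swap a[1],a[1] (no change) → [-4,-3,2,4,5,0,6,-2,7,3,-1]
j=2: a[2]=2 > -1 → no swap
j=3: a[3]=4 > -1 → no swap
j=4: a[4]=5 > -1 → no swap
j=5: a[5]=0 > -1 → no swap
j=6: a[6]=6 > -1 → no swap
j=7: a[7]=-2 ≤ -1 → i=2, swap a[2],a[7] → [-4,-3,-2,4,5,0,6,2,7,3,-1]
j=8: a[8]=7 > -1 → no swap
j=9: a[9]=3 > -1 → no swap
final swap a[3],a[10] → [-4,-3,-2,-1,5,0,6,2,7,3,4]; return 3

[-4,-3,-2,-1,5,0,6,2,7,3,4]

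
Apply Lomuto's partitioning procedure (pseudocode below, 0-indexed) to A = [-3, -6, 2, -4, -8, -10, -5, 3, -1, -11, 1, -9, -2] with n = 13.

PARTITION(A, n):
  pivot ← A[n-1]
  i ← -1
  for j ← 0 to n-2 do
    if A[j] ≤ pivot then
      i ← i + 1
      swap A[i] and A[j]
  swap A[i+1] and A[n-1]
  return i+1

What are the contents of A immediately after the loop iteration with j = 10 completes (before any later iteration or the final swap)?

pivot = A[12] = -2; i = -1
j=0: A[0]=-3 ≤ -2 → i=0, swap A[0],A[0] (no change) → [-3, -6, 2, -4, -8, -10, -5, 3, -1, -11, 1, -9, -2]
j=1: A[1]=-6 ≤ -2 → i=1, swap A[1],A[1] (no change) → [-3, -6, 2, -4, -8, -10, -5, 3, -1, -11, 1, -9, -2]
j=2: A[2]=2 > -2 → no swap
j=3: A[3]=-4 ≤ -2 → i=2, swap A[2],A[3] → [-3, -6, -4, 2, -8, -10, -5, 3, -1, -11, 1, -9, -2]
j=4: A[4]=-8 ≤ -2 → i=3, swap A[3],A[4] → [-3, -6, -4, -8, 2, -10, -5, 3, -1, -11, 1, -9, -2]
j=5: A[5]=-10 ≤ -2 → i=4, swap A[4],A[5] → [-3, -6, -4, -8, -10, 2, -5, 3, -1, -11, 1, -9, -2]
j=6: A[6]=-5 ≤ -2 → i=5, swap A[5],A[6] → [-3, -6, -4, -8, -10, -5, 2, 3, -1, -11, 1, -9, -2]
j=7: A[7]=3 > -2 → no swap
j=8: A[8]=-1 > -2 → no swap
j=9: A[9]=-11 ≤ -2 → i=6, swap A[6],A[9] → [-3, -6, -4, -8, -10, -5, -11, 3, -1, 2, 1, -9, -2]
j=10: A[10]=1 > -2 → no swap
(after j=10) A = [-3, -6, -4, -8, -10, -5, -11, 3, -1, 2, 1, -9, -2]

[-3, -6, -4, -8, -10, -5, -11, 3, -1, 2, 1, -9, -2]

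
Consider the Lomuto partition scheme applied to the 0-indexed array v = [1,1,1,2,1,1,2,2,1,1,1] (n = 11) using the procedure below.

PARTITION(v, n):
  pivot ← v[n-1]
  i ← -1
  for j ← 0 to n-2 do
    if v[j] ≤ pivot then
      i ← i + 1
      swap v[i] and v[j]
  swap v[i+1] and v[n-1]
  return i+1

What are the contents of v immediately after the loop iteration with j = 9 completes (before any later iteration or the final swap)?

[1,1,1,1,1,1,1,2,2,2,1]

pivot = v[10] = 1; i = -1
j=0: v[0]=1 ≤ 1 → i=0, swap v[0],v[0] (no change) → [1,1,1,2,1,1,2,2,1,1,1]
j=1: v[1]=1 ≤ 1 → i=1, swap v[1],v[1] (no change) → [1,1,1,2,1,1,2,2,1,1,1]
j=2: v[2]=1 ≤ 1 → i=2, swap v[2],v[2] (no change) → [1,1,1,2,1,1,2,2,1,1,1]
j=3: v[3]=2 > 1 → no swap
j=4: v[4]=1 ≤ 1 → i=3, swap v[3],v[4] → [1,1,1,1,2,1,2,2,1,1,1]
j=5: v[5]=1 ≤ 1 → i=4, swap v[4],v[5] → [1,1,1,1,1,2,2,2,1,1,1]
j=6: v[6]=2 > 1 → no swap
j=7: v[7]=2 > 1 → no swap
j=8: v[8]=1 ≤ 1 → i=5, swap v[5],v[8] → [1,1,1,1,1,1,2,2,2,1,1]
j=9: v[9]=1 ≤ 1 → i=6, swap v[6],v[9] → [1,1,1,1,1,1,1,2,2,2,1]
(after j=9) v = [1,1,1,1,1,1,1,2,2,2,1]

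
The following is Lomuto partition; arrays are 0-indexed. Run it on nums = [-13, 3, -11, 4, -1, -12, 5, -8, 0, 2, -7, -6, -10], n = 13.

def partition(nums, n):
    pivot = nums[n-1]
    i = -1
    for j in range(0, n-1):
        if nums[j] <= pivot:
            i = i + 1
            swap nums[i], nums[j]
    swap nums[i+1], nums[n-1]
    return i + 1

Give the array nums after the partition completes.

[-13, -11, -12, -10, -1, 3, 5, -8, 0, 2, -7, -6, 4]

pivot=-10, i=-1
j=0: -13≤-10, i=0, swap(0,0) ⇒ [-13, 3, -11, 4, -1, -12, 5, -8, 0, 2, -7, -6, -10]
j=1: 3>-10, skip
j=2: -11≤-10, i=1, swap(1,2) ⇒ [-13, -11, 3, 4, -1, -12, 5, -8, 0, 2, -7, -6, -10]
j=3: 4>-10, skip
j=4: -1>-10, skip
j=5: -12≤-10, i=2, swap(2,5) ⇒ [-13, -11, -12, 4, -1, 3, 5, -8, 0, 2, -7, -6, -10]
j=6: 5>-10, skip
j=7: -8>-10, skip
j=8: 0>-10, skip
j=9: 2>-10, skip
j=10: -7>-10, skip
j=11: -6>-10, skip
swap(3,12) ⇒ [-13, -11, -12, -10, -1, 3, 5, -8, 0, 2, -7, -6, 4]; return 3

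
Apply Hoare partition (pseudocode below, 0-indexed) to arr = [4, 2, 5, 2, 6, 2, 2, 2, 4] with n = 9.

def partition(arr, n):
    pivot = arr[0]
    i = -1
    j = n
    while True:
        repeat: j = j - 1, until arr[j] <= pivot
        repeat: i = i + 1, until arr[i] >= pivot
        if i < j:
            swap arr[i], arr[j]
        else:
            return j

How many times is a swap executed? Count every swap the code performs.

3

pivot=4
j stops at 8 (4), i stops at 0 (4); swap ⇒ [4, 2, 5, 2, 6, 2, 2, 2, 4]
j stops at 7 (2), i stops at 2 (5); swap ⇒ [4, 2, 2, 2, 6, 2, 2, 5, 4]
j stops at 6 (2), i stops at 4 (6); swap ⇒ [4, 2, 2, 2, 2, 2, 6, 5, 4]
j stops at 5, i stops at 6; i≥j ⇒ return 5. arr=[4, 2, 2, 2, 2, 2, 6, 5, 4]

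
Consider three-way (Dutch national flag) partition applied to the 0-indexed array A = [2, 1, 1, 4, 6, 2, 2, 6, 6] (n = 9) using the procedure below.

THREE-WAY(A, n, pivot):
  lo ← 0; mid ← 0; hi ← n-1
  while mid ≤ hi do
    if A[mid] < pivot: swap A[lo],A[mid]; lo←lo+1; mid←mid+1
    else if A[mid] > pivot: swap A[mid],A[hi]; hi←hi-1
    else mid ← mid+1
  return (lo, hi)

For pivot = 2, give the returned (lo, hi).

(2, 4)

pivot = 2; lo=0, mid=0, hi=8
A[mid]=2=2: mid=1
A[mid]=1<2: swap A[0],A[1]; lo=1,mid=2 → [1, 2, 1, 4, 6, 2, 2, 6, 6]
A[mid]=1<2: swap A[1],A[2]; lo=2,mid=3 → [1, 1, 2, 4, 6, 2, 2, 6, 6]
A[mid]=4>2: swap A[3],A[8]; hi=7 → [1, 1, 2, 6, 6, 2, 2, 6, 4]
A[mid]=6>2: swap A[3],A[7]; hi=6 → [1, 1, 2, 6, 6, 2, 2, 6, 4]
A[mid]=6>2: swap A[3],A[6]; hi=5 → [1, 1, 2, 2, 6, 2, 6, 6, 4]
A[mid]=2=2: mid=4
A[mid]=6>2: swap A[4],A[5]; hi=4 → [1, 1, 2, 2, 2, 6, 6, 6, 4]
A[mid]=2=2: mid=5
end: lo=2, hi=4; A = [1, 1, 2, 2, 2, 6, 6, 6, 4]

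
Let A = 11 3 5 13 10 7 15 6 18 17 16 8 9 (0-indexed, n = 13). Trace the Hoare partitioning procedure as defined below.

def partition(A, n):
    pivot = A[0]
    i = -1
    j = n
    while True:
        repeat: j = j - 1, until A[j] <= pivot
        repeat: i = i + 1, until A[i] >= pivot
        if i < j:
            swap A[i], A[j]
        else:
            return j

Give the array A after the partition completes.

9 3 5 8 10 7 6 15 18 17 16 13 11

pivot = A[0] = 11; i = -1, j = 13
j→12 (A[12]=9≤11), i→0 (A[0]=11≥11); i<j, swap → 9 3 5 13 10 7 15 6 18 17 16 8 11
j→11 (A[11]=8≤11), i→3 (A[3]=13≥11); i<j, swap → 9 3 5 8 10 7 15 6 18 17 16 13 11
j→7 (A[7]=6≤11), i→6 (A[6]=15≥11); i<j, swap → 9 3 5 8 10 7 6 15 18 17 16 13 11
j→6, i→7; i≥j, return j=6. A = 9 3 5 8 10 7 6 15 18 17 16 13 11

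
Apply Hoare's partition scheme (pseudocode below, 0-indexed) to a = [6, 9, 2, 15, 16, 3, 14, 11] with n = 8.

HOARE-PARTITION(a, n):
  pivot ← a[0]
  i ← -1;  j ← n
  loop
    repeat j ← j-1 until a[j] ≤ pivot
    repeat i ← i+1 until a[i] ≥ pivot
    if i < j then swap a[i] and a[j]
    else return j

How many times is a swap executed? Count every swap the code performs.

pivot=6
j stops at 5 (3), i stops at 0 (6); swap ⇒ [3, 9, 2, 15, 16, 6, 14, 11]
j stops at 2 (2), i stops at 1 (9); swap ⇒ [3, 2, 9, 15, 16, 6, 14, 11]
j stops at 1, i stops at 2; i≥j ⇒ return 1. a=[3, 2, 9, 15, 16, 6, 14, 11]

2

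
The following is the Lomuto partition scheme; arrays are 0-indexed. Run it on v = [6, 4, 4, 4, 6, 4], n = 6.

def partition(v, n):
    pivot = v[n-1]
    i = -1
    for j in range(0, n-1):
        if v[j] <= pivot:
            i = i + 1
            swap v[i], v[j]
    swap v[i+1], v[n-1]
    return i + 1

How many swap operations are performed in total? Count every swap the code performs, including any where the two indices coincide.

4

pivot=4, i=-1
j=0: 6>4, skip
j=1: 4≤4, i=0, swap(0,1) ⇒ [4, 6, 4, 4, 6, 4]
j=2: 4≤4, i=1, swap(1,2) ⇒ [4, 4, 6, 4, 6, 4]
j=3: 4≤4, i=2, swap(2,3) ⇒ [4, 4, 4, 6, 6, 4]
j=4: 6>4, skip
swap(3,5) ⇒ [4, 4, 4, 4, 6, 6]; return 3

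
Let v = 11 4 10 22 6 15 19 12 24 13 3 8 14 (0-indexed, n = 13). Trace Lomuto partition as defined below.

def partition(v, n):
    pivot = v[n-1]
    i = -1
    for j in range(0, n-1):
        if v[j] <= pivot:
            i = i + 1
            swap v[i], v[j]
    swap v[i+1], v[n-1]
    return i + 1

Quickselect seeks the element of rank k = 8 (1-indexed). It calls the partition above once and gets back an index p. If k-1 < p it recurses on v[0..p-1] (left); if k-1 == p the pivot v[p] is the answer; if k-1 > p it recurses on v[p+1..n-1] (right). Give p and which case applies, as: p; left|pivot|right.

8; left

pivot = v[12] = 14; i = -1
j=0: v[0]=11 ≤ 14 → i=0, swap v[0],v[0] (no change) → 11 4 10 22 6 15 19 12 24 13 3 8 14
j=1: v[1]=4 ≤ 14 → i=1, swap v[1],v[1] (no change) → 11 4 10 22 6 15 19 12 24 13 3 8 14
j=2: v[2]=10 ≤ 14 → i=2, swap v[2],v[2] (no change) → 11 4 10 22 6 15 19 12 24 13 3 8 14
j=3: v[3]=22 > 14 → no swap
j=4: v[4]=6 ≤ 14 → i=3, swap v[3],v[4] → 11 4 10 6 22 15 19 12 24 13 3 8 14
j=5: v[5]=15 > 14 → no swap
j=6: v[6]=19 > 14 → no swap
j=7: v[7]=12 ≤ 14 → i=4, swap v[4],v[7] → 11 4 10 6 12 15 19 22 24 13 3 8 14
j=8: v[8]=24 > 14 → no swap
j=9: v[9]=13 ≤ 14 → i=5, swap v[5],v[9] → 11 4 10 6 12 13 19 22 24 15 3 8 14
j=10: v[10]=3 ≤ 14 → i=6, swap v[6],v[10] → 11 4 10 6 12 13 3 22 24 15 19 8 14
j=11: v[11]=8 ≤ 14 → i=7, swap v[7],v[11] → 11 4 10 6 12 13 3 8 24 15 19 22 14
final swap v[8],v[12] → 11 4 10 6 12 13 3 8 14 15 19 22 24; return 8
p = 8; k-1 = 7 < 8 ⇒ left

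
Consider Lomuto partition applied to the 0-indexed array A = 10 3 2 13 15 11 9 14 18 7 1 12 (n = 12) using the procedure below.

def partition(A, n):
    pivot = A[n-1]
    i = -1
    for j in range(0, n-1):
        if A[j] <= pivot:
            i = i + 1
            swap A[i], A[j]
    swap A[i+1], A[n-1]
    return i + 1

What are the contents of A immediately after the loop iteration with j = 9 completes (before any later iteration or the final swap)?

pivot = A[11] = 12; i = -1
j=0: A[0]=10 ≤ 12 → i=0, swap A[0],A[0] (no change) → 10 3 2 13 15 11 9 14 18 7 1 12
j=1: A[1]=3 ≤ 12 → i=1, swap A[1],A[1] (no change) → 10 3 2 13 15 11 9 14 18 7 1 12
j=2: A[2]=2 ≤ 12 → i=2, swap A[2],A[2] (no change) → 10 3 2 13 15 11 9 14 18 7 1 12
j=3: A[3]=13 > 12 → no swap
j=4: A[4]=15 > 12 → no swap
j=5: A[5]=11 ≤ 12 → i=3, swap A[3],A[5] → 10 3 2 11 15 13 9 14 18 7 1 12
j=6: A[6]=9 ≤ 12 → i=4, swap A[4],A[6] → 10 3 2 11 9 13 15 14 18 7 1 12
j=7: A[7]=14 > 12 → no swap
j=8: A[8]=18 > 12 → no swap
j=9: A[9]=7 ≤ 12 → i=5, swap A[5],A[9] → 10 3 2 11 9 7 15 14 18 13 1 12
(after j=9) A = 10 3 2 11 9 7 15 14 18 13 1 12

10 3 2 11 9 7 15 14 18 13 1 12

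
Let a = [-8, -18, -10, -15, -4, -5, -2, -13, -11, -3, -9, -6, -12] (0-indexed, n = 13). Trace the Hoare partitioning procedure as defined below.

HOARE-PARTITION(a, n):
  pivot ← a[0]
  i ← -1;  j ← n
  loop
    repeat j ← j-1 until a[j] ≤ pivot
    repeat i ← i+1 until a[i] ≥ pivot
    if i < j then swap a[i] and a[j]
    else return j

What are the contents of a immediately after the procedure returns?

[-12, -18, -10, -15, -9, -11, -13, -2, -5, -3, -4, -6, -8]

pivot = a[0] = -8; i = -1, j = 13
j→12 (a[12]=-12≤-8), i→0 (a[0]=-8≥-8); i<j, swap → [-12, -18, -10, -15, -4, -5, -2, -13, -11, -3, -9, -6, -8]
j→10 (a[10]=-9≤-8), i→4 (a[4]=-4≥-8); i<j, swap → [-12, -18, -10, -15, -9, -5, -2, -13, -11, -3, -4, -6, -8]
j→8 (a[8]=-11≤-8), i→5 (a[5]=-5≥-8); i<j, swap → [-12, -18, -10, -15, -9, -11, -2, -13, -5, -3, -4, -6, -8]
j→7 (a[7]=-13≤-8), i→6 (a[6]=-2≥-8); i<j, swap → [-12, -18, -10, -15, -9, -11, -13, -2, -5, -3, -4, -6, -8]
j→6, i→7; i≥j, return j=6. a = [-12, -18, -10, -15, -9, -11, -13, -2, -5, -3, -4, -6, -8]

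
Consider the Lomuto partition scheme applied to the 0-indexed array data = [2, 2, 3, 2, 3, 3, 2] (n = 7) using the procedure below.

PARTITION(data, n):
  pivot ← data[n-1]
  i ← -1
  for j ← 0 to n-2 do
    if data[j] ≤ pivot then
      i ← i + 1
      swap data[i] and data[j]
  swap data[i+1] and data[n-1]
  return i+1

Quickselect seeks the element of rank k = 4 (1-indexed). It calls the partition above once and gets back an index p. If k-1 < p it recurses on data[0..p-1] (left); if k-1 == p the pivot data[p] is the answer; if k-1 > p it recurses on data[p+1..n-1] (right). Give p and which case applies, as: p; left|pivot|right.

pivot = data[6] = 2; i = -1
j=0: data[0]=2 ≤ 2 → i=0, swap data[0],data[0] (no change) → [2, 2, 3, 2, 3, 3, 2]
j=1: data[1]=2 ≤ 2 → i=1, swap data[1],data[1] (no change) → [2, 2, 3, 2, 3, 3, 2]
j=2: data[2]=3 > 2 → no swap
j=3: data[3]=2 ≤ 2 → i=2, swap data[2],data[3] → [2, 2, 2, 3, 3, 3, 2]
j=4: data[4]=3 > 2 → no swap
j=5: data[5]=3 > 2 → no swap
final swap data[3],data[6] → [2, 2, 2, 2, 3, 3, 3]; return 3
p = 3; k-1 = 3 == 3 ⇒ pivot

3; pivot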